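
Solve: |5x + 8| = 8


An absolute value equation |expr| = 8 gives two cases:
Case 1: 5x + 8 = 8
  5x = 0, so x = 0
Case 2: 5x + 8 = -8
  5x = -16, so x = -16/5

x = -16/5, x = 0


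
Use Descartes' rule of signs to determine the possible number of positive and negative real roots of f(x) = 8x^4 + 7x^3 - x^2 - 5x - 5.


Descartes' rule of signs:

For positive roots, count sign changes in f(x) = 8x^4 + 7x^3 - x^2 - 5x - 5:
Signs of coefficients: +, +, -, -, -
Number of sign changes: 1
Possible positive real roots: 1

For negative roots, examine f(-x) = 8x^4 - 7x^3 - x^2 + 5x - 5:
Signs of coefficients: +, -, -, +, -
Number of sign changes: 3
Possible negative real roots: 3, 1

Positive roots: 1; Negative roots: 3 or 1


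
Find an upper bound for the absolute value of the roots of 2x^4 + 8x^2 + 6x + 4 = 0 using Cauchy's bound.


Cauchy's bound: all roots r satisfy |r| <= 1 + max(|a_i/a_n|) for i = 0,...,n-1
where a_n is the leading coefficient.

Coefficients: [2, 0, 8, 6, 4]
Leading coefficient a_n = 2
Ratios |a_i/a_n|: 0, 4, 3, 2
Maximum ratio: 4
Cauchy's bound: |r| <= 1 + 4 = 5

Upper bound = 5


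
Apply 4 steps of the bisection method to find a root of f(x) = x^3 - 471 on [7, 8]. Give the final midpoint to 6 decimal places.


f(x) = x^3 - 471
f(7) = -128 < 0
f(8) = 41 > 0

Step 1: midpoint = (7.000000 + 8.000000)/2 = 7.500000
  f(7.500000) = -49.125000
  f(mid) < 0, so root is in [7.500000, 8.000000]

Step 2: midpoint = (7.500000 + 8.000000)/2 = 7.750000
  f(7.750000) = -5.515625
  f(mid) < 0, so root is in [7.750000, 8.000000]

Step 3: midpoint = (7.750000 + 8.000000)/2 = 7.875000
  f(7.875000) = 17.373047
  f(mid) > 0, so root is in [7.750000, 7.875000]

Step 4: midpoint = (7.750000 + 7.875000)/2 = 7.812500
  f(7.812500) = 5.837158
  f(mid) > 0, so root is in [7.750000, 7.812500]

midpoint = 7.812500


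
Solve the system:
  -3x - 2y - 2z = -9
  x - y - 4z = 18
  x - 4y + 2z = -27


Using Cramer's rule. Expand each determinant along the first row.
D  = (-3)*[(-1)*2 - (-4)*(-4)] - (-2)*[1*2 - (-4)*1] + (-2)*[1*(-4) - (-1)*1]
  = (-3)*(-18) - (-2)*(6) + (-2)*(-3) = 72
Dx = (-9)*[(-1)*2 - (-4)*(-4)] - (-2)*[18*2 - (-4)*(-27)] + (-2)*[18*(-4) - (-1)*(-27)]
  = (-9)*(-18) - (-2)*(-72) + (-2)*(-99) = 216
Dy = (-3)*[18*2 - (-4)*(-27)] - (-9)*[1*2 - (-4)*1] + (-2)*[1*(-27) - 18*1]
  = (-3)*(-72) - (-9)*(6) + (-2)*(-45) = 360
Dz = (-3)*[(-1)*(-27) - 18*(-4)] - (-2)*[1*(-27) - 18*1] + (-9)*[1*(-4) - (-1)*1]
  = (-3)*(99) - (-2)*(-45) + (-9)*(-3) = -360
x = Dx/D = 216/72 = 3, y = Dy/D = 360/72 = 5, z = Dz/D = -360/72 = -5
Check eq1: (-3)(3) + (-2)(5) + (-2)(-5) = -9 = -9 ✓
Check eq2: (1)(3) + (-1)(5) + (-4)(-5) = 18 = 18 ✓
Check eq3: (1)(3) + (-4)(5) + (2)(-5) = -27 = -27 ✓

x = 3, y = 5, z = -5


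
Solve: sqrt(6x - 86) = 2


Square both sides: 6x - 86 = 2^2 = 4
6x = 4 + 86 = 90
x = 15
Check: sqrt(6*15 - 86) = sqrt(4) = 2 ✓

x = 15


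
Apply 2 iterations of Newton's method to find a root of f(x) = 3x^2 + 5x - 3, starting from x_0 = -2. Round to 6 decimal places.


Newton's method: x_(n+1) = x_n - f(x_n)/f'(x_n)
f(x) = 3x^2 + 5x - 3
f'(x) = 6x + 5

Iteration 1:
  f(-2.000000) = -1.000000
  f'(-2.000000) = -7.000000
  x_1 = -2.000000 - (-1.000000)/(-7.000000) = -2.142857

Iteration 2:
  f(-2.142857) = 0.061224
  f'(-2.142857) = -7.857143
  x_2 = -2.142857 - (0.061224)/(-7.857143) = -2.135065

x_2 = -2.135065


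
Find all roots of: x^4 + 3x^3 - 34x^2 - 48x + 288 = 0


Let p(x) = x^4 + 3x^3 - 34x^2 - 48x + 288. By the rational root theorem (leading coefficient 1), any rational root is an integer divisor of 288: try ±1, ±2, ... in turn.
Test x = 1: value = 210 ≠ 0.
Test x = -1: value = 300 ≠ 0.
Test x = 2: value = 96 ≠ 0.
Test x = -2: value = 240 ≠ 0.
Test x = 3: value = 0 ✓, so (x - 3) is a factor.
Synthetic division by (x - 3): bring down 1; 1(3) + 3 = 6; 6(3) - 34 = -16; (-16)(3) - 48 = -96; (-96)(3) + 288 = 0 → quotient x^3 + 6x^2 - 16x - 96, remainder 0.
Continue with the quotient x^3 + 6x^2 - 16x - 96 (candidates must divide 96; re-test x = 3 first in case it repeats).
Test x = 3: value = -63 ≠ 0.
Test x = -3: value = -21 ≠ 0.
Test x = 4: value = 0 ✓, so (x - 4) is a factor.
Synthetic division by (x - 4): bring down 1; 1(4) + 6 = 10; 10(4) - 16 = 24; 24(4) - 96 = 0 → quotient x^2 + 10x + 24, remainder 0.
Solve the quadratic x^2 + 10x + 24 = 0: discriminant = 10^2 - 4(1)(24) = 100 - 96 = 4.
sqrt(4) = 2, so x = (-10 ± 2)/2: x = -4 or x = -6.
Collecting all roots found:

x = -6, x = -4, x = 3, x = 4


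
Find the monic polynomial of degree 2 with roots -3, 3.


A monic polynomial with roots -3, 3 is:
p(x) = (x + 3)(x - 3)
After multiplying by (x + 3): x + 3
After multiplying by (x - 3): x^2 - 9

x^2 - 9


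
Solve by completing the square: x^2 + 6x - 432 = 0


Start: x^2 + 6x - 432 = 0
Move constant: x^2 + 6x = 432
Half of 6 is 3, squared is 9
Add 9 to both sides: x^2 + 6x + 9 = 441
(x + 3)^2 = 441
x + 3 = ±21
x = -3 + 21 = 18 or x = -3 - 21 = -24

x = -24, x = 18


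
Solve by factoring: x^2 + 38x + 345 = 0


We need two numbers that multiply to 345 and add to 38.
Those numbers are 15 and 23 (since 15 * 23 = 345 and 15 + 23 = 38).
So x^2 + 38x + 345 = (x + 15)(x + 23) = 0
Setting each factor to zero: x = -15 or x = -23

x = -23, x = -15


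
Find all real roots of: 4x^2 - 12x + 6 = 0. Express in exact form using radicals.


Using the quadratic formula: x = (-b ± sqrt(b^2 - 4ac)) / (2a)
Here a = 4, b = -12, c = 6
Discriminant = b^2 - 4ac = (-12)^2 - 4(4)(6) = 144 - 96 = 48
Since discriminant = 48 > 0, there are two real roots.
x = (12 ± 4*sqrt(3)) / 8
Simplifying: x = (3 ± sqrt(3)) / 2
Numerically: x ≈ 2.3660 or x ≈ 0.6340

x = (3 + sqrt(3)) / 2 or x = (3 - sqrt(3)) / 2


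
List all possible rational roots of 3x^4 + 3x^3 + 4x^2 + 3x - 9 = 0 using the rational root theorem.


Rational root theorem: possible roots are ±p/q where:
  p divides the constant term (-9): p ∈ {1, 3, 9}
  q divides the leading coefficient (3): q ∈ {1, 3}

All possible rational roots: -9, -3, -1, -1/3, 1/3, 1, 3, 9

-9, -3, -1, -1/3, 1/3, 1, 3, 9


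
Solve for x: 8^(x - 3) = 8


Express both sides with the same base.
8 = 8^1
Since the bases match, equate exponents: x - 3 = 1
So x = 1 - (-3) = 4

x = 4


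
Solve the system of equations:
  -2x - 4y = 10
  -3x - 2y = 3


Using Cramer's rule:
Determinant D = (-2)(-2) - (-3)(-4) = 4 - 12 = -8
Dx = (10)(-2) - (3)(-4) = -20 + 12 = -8
Dy = (-2)(3) - (-3)(10) = -6 + 30 = 24
x = Dx/D = -8/-8 = 1
y = Dy/D = 24/-8 = -3

x = 1, y = -3


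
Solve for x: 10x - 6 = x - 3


Starting with: 10x - 6 = x - 3
Move all x terms to left: (10 - 1)x = -3 + 6
Simplify: 9x = 3
Divide both sides by 9: x = 1/3

x = 1/3


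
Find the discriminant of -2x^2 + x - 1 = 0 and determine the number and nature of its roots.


For ax^2 + bx + c = 0, discriminant D = b^2 - 4ac
Here a = -2, b = 1, c = -1
D = (1)^2 - 4(-2)(-1) = 1 - 8 = -7

D = -7 < 0
The equation has no real roots (2 complex conjugate roots).

Discriminant = -7, no real roots (2 complex conjugate roots)


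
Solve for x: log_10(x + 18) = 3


Convert to exponential form: x + 18 = 10^3 = 1000
x = 1000 - 18 = 982
Check: log_10(982 + 18) = log_10(1000) = log_10(1000) = 3 ✓

x = 982


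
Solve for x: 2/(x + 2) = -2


Multiply both sides by (x + 2): 2 = -2(x + 2)
Distribute: 2 = -2x - 4
-2x = 2 + 4 = 6
x = -3

x = -3


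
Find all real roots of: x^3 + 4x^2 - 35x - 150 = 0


Let p(x) = x^3 + 4x^2 - 35x - 150. By the rational root theorem (leading coefficient 1), any rational root is an integer divisor of 150: try ±1, ±2, ... in turn.
Test x = 1: value = -180 ≠ 0.
Test x = -1: value = -112 ≠ 0.
Test x = 2: value = -196 ≠ 0.
Test x = -2: value = -72 ≠ 0.
Test x = 3: value = -192 ≠ 0.
Test x = -3: value = -36 ≠ 0.
Test x = 5: value = -100 ≠ 0.
Test x = -5: value = 0 ✓, so (x + 5) is a factor.
Synthetic division by (x + 5): bring down 1; 1(-5) + 4 = -1; (-1)(-5) - 35 = -30; (-30)(-5) - 150 = 0 → quotient x^2 - x - 30, remainder 0.
Solve the quadratic x^2 - x - 30 = 0: discriminant = (-1)^2 - 4(1)(-30) = 1 + 120 = 121.
sqrt(121) = 11, so x = (1 ± 11)/2: x = 6 or x = -5.

x = -5 (multiplicity 2), x = 6


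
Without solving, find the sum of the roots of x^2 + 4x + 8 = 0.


By Vieta's formulas for ax^2 + bx + c = 0:
  Sum of roots = -b/a
  Product of roots = c/a

Here a = 1, b = 4, c = 8
Sum = -(4)/1 = -4
Product = 8/1 = 8

Sum = -4


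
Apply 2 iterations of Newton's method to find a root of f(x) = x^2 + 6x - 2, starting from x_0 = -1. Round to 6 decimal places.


Newton's method: x_(n+1) = x_n - f(x_n)/f'(x_n)
f(x) = x^2 + 6x - 2
f'(x) = 2x + 6

Iteration 1:
  f(-1.000000) = -7.000000
  f'(-1.000000) = 4.000000
  x_1 = -1.000000 - (-7.000000)/(4.000000) = 0.750000

Iteration 2:
  f(0.750000) = 3.062500
  f'(0.750000) = 7.500000
  x_2 = 0.750000 - (3.062500)/(7.500000) = 0.341667

x_2 = 0.341667


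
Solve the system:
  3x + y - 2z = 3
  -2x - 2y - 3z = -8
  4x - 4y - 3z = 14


Using Cramer's rule. Expand each determinant along the first row.
D  = 3*[(-2)*(-3) - (-3)*(-4)] - 1*[(-2)*(-3) - (-3)*4] + (-2)*[(-2)*(-4) - (-2)*4]
  = 3*(-6) - 1*(18) + (-2)*(16) = -68
Dx = 3*[(-2)*(-3) - (-3)*(-4)] - 1*[(-8)*(-3) - (-3)*14] + (-2)*[(-8)*(-4) - (-2)*14]
  = 3*(-6) - 1*(66) + (-2)*(60) = -204
Dy = 3*[(-8)*(-3) - (-3)*14] - 3*[(-2)*(-3) - (-3)*4] + (-2)*[(-2)*14 - (-8)*4]
  = 3*(66) - 3*(18) + (-2)*(4) = 136
Dz = 3*[(-2)*14 - (-8)*(-4)] - 1*[(-2)*14 - (-8)*4] + 3*[(-2)*(-4) - (-2)*4]
  = 3*(-60) - 1*(4) + 3*(16) = -136
x = Dx/D = -204/-68 = 3, y = Dy/D = 136/-68 = -2, z = Dz/D = -136/-68 = 2
Check eq1: (3)(3) + (1)(-2) + (-2)(2) = 3 = 3 ✓
Check eq2: (-2)(3) + (-2)(-2) + (-3)(2) = -8 = -8 ✓
Check eq3: (4)(3) + (-4)(-2) + (-3)(2) = 14 = 14 ✓

x = 3, y = -2, z = 2


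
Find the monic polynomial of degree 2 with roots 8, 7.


A monic polynomial with roots 8, 7 is:
p(x) = (x - 8)(x - 7)
After multiplying by (x - 8): x - 8
After multiplying by (x - 7): x^2 - 15x + 56

x^2 - 15x + 56


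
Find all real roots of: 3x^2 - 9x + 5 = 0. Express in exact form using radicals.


Using the quadratic formula: x = (-b ± sqrt(b^2 - 4ac)) / (2a)
Here a = 3, b = -9, c = 5
Discriminant = b^2 - 4ac = (-9)^2 - 4(3)(5) = 81 - 60 = 21
Since discriminant = 21 > 0, there are two real roots.
x = (9 ± sqrt(21)) / 6
Numerically: x ≈ 2.2638 or x ≈ 0.7362

x = (9 + sqrt(21)) / 6 or x = (9 - sqrt(21)) / 6


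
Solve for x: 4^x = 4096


Express both sides with the same base.
4096 = 4^6
Since the bases match: x = 6

x = 6


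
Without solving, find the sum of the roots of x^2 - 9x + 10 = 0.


By Vieta's formulas for ax^2 + bx + c = 0:
  Sum of roots = -b/a
  Product of roots = c/a

Here a = 1, b = -9, c = 10
Sum = -(-9)/1 = 9
Product = 10/1 = 10

Sum = 9


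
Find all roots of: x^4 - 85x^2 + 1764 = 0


Let p(x) = x^4 - 85x^2 + 1764. By the rational root theorem (leading coefficient 1), any rational root is an integer divisor of 1764: try ±1, ±2, ... in turn.
Test x = 1: value = 1680 ≠ 0.
Test x = -1: value = 1680 ≠ 0.
Test x = 2: value = 1440 ≠ 0.
Test x = -2: value = 1440 ≠ 0.
Test x = 3: value = 1080 ≠ 0.
Test x = -3: value = 1080 ≠ 0.
Test x = 4: value = 660 ≠ 0.
Test x = -4: value = 660 ≠ 0.
Test x = 6: value = 0 ✓, so (x - 6) is a factor.
Synthetic division by (x - 6): bring down 1; 1(6) + 0 = 6; 6(6) - 85 = -49; (-49)(6) + 0 = -294; (-294)(6) + 1764 = 0 → quotient x^3 + 6x^2 - 49x - 294, remainder 0.
Continue with the quotient x^3 + 6x^2 - 49x - 294 (candidates must divide 294; re-test x = 6 first in case it repeats).
Test x = 6: value = -156 ≠ 0.
Test x = -6: value = 0 ✓, so (x + 6) is a factor.
Synthetic division by (x + 6): bring down 1; 1(-6) + 6 = 0; 0(-6) - 49 = -49; (-49)(-6) - 294 = 0 → quotient x^2 - 49, remainder 0.
Solve the quadratic x^2 - 49 = 0: discriminant = 0^2 - 4(1)(-49) = 0 + 196 = 196.
sqrt(196) = 14, so x = (0 ± 14)/2: x = 7 or x = -7.
Collecting all roots found:

x = -7, x = -6, x = 6, x = 7


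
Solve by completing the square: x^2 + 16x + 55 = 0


Start: x^2 + 16x + 55 = 0
Move constant: x^2 + 16x = -55
Half of 16 is 8, squared is 64
Add 64 to both sides: x^2 + 16x + 64 = 9
(x + 8)^2 = 9
x + 8 = ±3
x = -8 + 3 = -5 or x = -8 - 3 = -11

x = -11, x = -5


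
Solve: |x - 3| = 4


An absolute value equation |expr| = 4 gives two cases:
Case 1: x - 3 = 4
  x = 7, so x = 7
Case 2: x - 3 = -4
  x = -1, so x = -1

x = -1, x = 7


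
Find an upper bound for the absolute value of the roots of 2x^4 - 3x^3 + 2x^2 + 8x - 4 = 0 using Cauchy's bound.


Cauchy's bound: all roots r satisfy |r| <= 1 + max(|a_i/a_n|) for i = 0,...,n-1
where a_n is the leading coefficient.

Coefficients: [2, -3, 2, 8, -4]
Leading coefficient a_n = 2
Ratios |a_i/a_n|: 3/2, 1, 4, 2
Maximum ratio: 4
Cauchy's bound: |r| <= 1 + 4 = 5

Upper bound = 5


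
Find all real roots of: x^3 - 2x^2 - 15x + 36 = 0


Let p(x) = x^3 - 2x^2 - 15x + 36. By the rational root theorem (leading coefficient 1), any rational root is an integer divisor of 36: try ±1, ±2, ... in turn.
Test x = 1: value = 20 ≠ 0.
Test x = -1: value = 48 ≠ 0.
Test x = 2: value = 6 ≠ 0.
Test x = -2: value = 50 ≠ 0.
Test x = 3: value = 0 ✓, so (x - 3) is a factor.
Synthetic division by (x - 3): bring down 1; 1(3) - 2 = 1; 1(3) - 15 = -12; (-12)(3) + 36 = 0 → quotient x^2 + x - 12, remainder 0.
Solve the quadratic x^2 + x - 12 = 0: discriminant = 1^2 - 4(1)(-12) = 1 + 48 = 49.
sqrt(49) = 7, so x = (-1 ± 7)/2: x = 3 or x = -4.

x = -4, x = 3 (multiplicity 2)


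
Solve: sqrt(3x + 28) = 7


Square both sides: 3x + 28 = 7^2 = 49
3x = 49 - 28 = 21
x = 7
Check: sqrt(3*7 + 28) = sqrt(49) = 7 ✓

x = 7


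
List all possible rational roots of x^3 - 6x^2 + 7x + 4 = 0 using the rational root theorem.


Rational root theorem: possible roots are ±p/q where:
  p divides the constant term (4): p ∈ {1, 2, 4}
  q divides the leading coefficient (1): q ∈ {1}

All possible rational roots: -4, -2, -1, 1, 2, 4

-4, -2, -1, 1, 2, 4


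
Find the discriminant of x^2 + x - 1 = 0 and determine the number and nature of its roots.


For ax^2 + bx + c = 0, discriminant D = b^2 - 4ac
Here a = 1, b = 1, c = -1
D = (1)^2 - 4(1)(-1) = 1 + 4 = 5

D = 5 > 0 but not a perfect square
The equation has 2 distinct real irrational roots.

Discriminant = 5, 2 distinct real irrational roots


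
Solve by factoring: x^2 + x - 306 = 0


We need two numbers that multiply to -306 and add to 1.
Those numbers are -17 and 18 (since (-17) * 18 = -306 and (-17) + 18 = 1).
So x^2 + x - 306 = (x - 17)(x + 18) = 0
Setting each factor to zero: x = 17 or x = -18

x = -18, x = 17


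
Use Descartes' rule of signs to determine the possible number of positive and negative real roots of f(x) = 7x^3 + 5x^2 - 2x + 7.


Descartes' rule of signs:

For positive roots, count sign changes in f(x) = 7x^3 + 5x^2 - 2x + 7:
Signs of coefficients: +, +, -, +
Number of sign changes: 2
Possible positive real roots: 2, 0

For negative roots, examine f(-x) = -7x^3 + 5x^2 + 2x + 7:
Signs of coefficients: -, +, +, +
Number of sign changes: 1
Possible negative real roots: 1

Positive roots: 2 or 0; Negative roots: 1


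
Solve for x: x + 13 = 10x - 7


Starting with: x + 13 = 10x - 7
Move all x terms to left: (1 - 10)x = -7 - 13
Simplify: -9x = -20
Divide both sides by -9: x = 20/9

x = 20/9


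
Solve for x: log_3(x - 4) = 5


Convert to exponential form: x - 4 = 3^5 = 243
x = 243 + 4 = 247
Check: log_3(247 - 4) = log_3(243) = log_3(243) = 5 ✓

x = 247


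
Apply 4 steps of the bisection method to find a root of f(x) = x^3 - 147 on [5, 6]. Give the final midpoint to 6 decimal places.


f(x) = x^3 - 147
f(5) = -22 < 0
f(6) = 69 > 0

Step 1: midpoint = (5.000000 + 6.000000)/2 = 5.500000
  f(5.500000) = 19.375000
  f(mid) > 0, so root is in [5.000000, 5.500000]

Step 2: midpoint = (5.000000 + 5.500000)/2 = 5.250000
  f(5.250000) = -2.296875
  f(mid) < 0, so root is in [5.250000, 5.500000]

Step 3: midpoint = (5.250000 + 5.500000)/2 = 5.375000
  f(5.375000) = 8.287109
  f(mid) > 0, so root is in [5.250000, 5.375000]

Step 4: midpoint = (5.250000 + 5.375000)/2 = 5.312500
  f(5.312500) = 2.932861
  f(mid) > 0, so root is in [5.250000, 5.312500]

midpoint = 5.312500


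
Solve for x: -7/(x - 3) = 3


Multiply both sides by (x - 3): -7 = 3(x - 3)
Distribute: -7 = 3x - 9
3x = -7 + 9 = 2
x = 2/3

x = 2/3


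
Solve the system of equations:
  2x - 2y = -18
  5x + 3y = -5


Using Cramer's rule:
Determinant D = (2)(3) - (5)(-2) = 6 + 10 = 16
Dx = (-18)(3) - (-5)(-2) = -54 - 10 = -64
Dy = (2)(-5) - (5)(-18) = -10 + 90 = 80
x = Dx/D = -64/16 = -4
y = Dy/D = 80/16 = 5

x = -4, y = 5


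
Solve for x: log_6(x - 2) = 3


Convert to exponential form: x - 2 = 6^3 = 216
x = 216 + 2 = 218
Check: log_6(218 - 2) = log_6(216) = log_6(216) = 3 ✓

x = 218


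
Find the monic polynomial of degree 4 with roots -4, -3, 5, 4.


A monic polynomial with roots -4, -3, 5, 4 is:
p(x) = (x + 4)(x + 3)(x - 5)(x - 4)
After multiplying by (x + 4): x + 4
After multiplying by (x + 3): x^2 + 7x + 12
After multiplying by (x - 5): x^3 + 2x^2 - 23x - 60
After multiplying by (x - 4): x^4 - 2x^3 - 31x^2 + 32x + 240

x^4 - 2x^3 - 31x^2 + 32x + 240


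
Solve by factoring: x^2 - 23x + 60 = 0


We need two numbers that multiply to 60 and add to -23.
Those numbers are -20 and -3 (since (-20) * (-3) = 60 and (-20) + (-3) = -23).
So x^2 - 23x + 60 = (x - 20)(x - 3) = 0
Setting each factor to zero: x = 20 or x = 3

x = 3, x = 20


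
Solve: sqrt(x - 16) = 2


Square both sides: x - 16 = 2^2 = 4
x = 4 + 16 = 20
x = 20
Check: sqrt(1*20 - 16) = sqrt(4) = 2 ✓

x = 20


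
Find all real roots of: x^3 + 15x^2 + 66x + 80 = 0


Let p(x) = x^3 + 15x^2 + 66x + 80. By the rational root theorem (leading coefficient 1), any rational root is an integer divisor of 80: try ±1, ±2, ... in turn.
Test x = 1: value = 162 ≠ 0.
Test x = -1: value = 28 ≠ 0.
Test x = 2: value = 280 ≠ 0.
Test x = -2: value = 0 ✓, so (x + 2) is a factor.
Synthetic division by (x + 2): bring down 1; 1(-2) + 15 = 13; 13(-2) + 66 = 40; 40(-2) + 80 = 0 → quotient x^2 + 13x + 40, remainder 0.
Solve the quadratic x^2 + 13x + 40 = 0: discriminant = 13^2 - 4(1)(40) = 169 - 160 = 9.
sqrt(9) = 3, so x = (-13 ± 3)/2: x = -5 or x = -8.

x = -8, x = -5, x = -2


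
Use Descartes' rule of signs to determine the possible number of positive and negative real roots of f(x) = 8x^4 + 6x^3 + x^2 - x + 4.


Descartes' rule of signs:

For positive roots, count sign changes in f(x) = 8x^4 + 6x^3 + x^2 - x + 4:
Signs of coefficients: +, +, +, -, +
Number of sign changes: 2
Possible positive real roots: 2, 0

For negative roots, examine f(-x) = 8x^4 - 6x^3 + x^2 + x + 4:
Signs of coefficients: +, -, +, +, +
Number of sign changes: 2
Possible negative real roots: 2, 0

Positive roots: 2 or 0; Negative roots: 2 or 0


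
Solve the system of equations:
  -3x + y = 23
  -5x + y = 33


Using Cramer's rule:
Determinant D = (-3)(1) - (-5)(1) = -3 + 5 = 2
Dx = (23)(1) - (33)(1) = 23 - 33 = -10
Dy = (-3)(33) - (-5)(23) = -99 + 115 = 16
x = Dx/D = -10/2 = -5
y = Dy/D = 16/2 = 8

x = -5, y = 8


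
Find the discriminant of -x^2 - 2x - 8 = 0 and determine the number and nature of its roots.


For ax^2 + bx + c = 0, discriminant D = b^2 - 4ac
Here a = -1, b = -2, c = -8
D = (-2)^2 - 4(-1)(-8) = 4 - 32 = -28

D = -28 < 0
The equation has no real roots (2 complex conjugate roots).

Discriminant = -28, no real roots (2 complex conjugate roots)


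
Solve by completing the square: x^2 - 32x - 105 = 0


Start: x^2 - 32x - 105 = 0
Move constant: x^2 - 32x = 105
Half of -32 is -16, squared is 256
Add 256 to both sides: x^2 - 32x + 256 = 361
(x - 16)^2 = 361
x - 16 = ±19
x = 16 + 19 = 35 or x = 16 - 19 = -3

x = -3, x = 35


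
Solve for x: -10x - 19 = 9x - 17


Starting with: -10x - 19 = 9x - 17
Move all x terms to left: (-10 - 9)x = -17 + 19
Simplify: -19x = 2
Divide both sides by -19: x = -2/19

x = -2/19


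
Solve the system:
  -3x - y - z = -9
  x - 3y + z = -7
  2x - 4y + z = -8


Using Cramer's rule. Expand each determinant along the first row.
D  = (-3)*[(-3)*1 - 1*(-4)] - (-1)*[1*1 - 1*2] + (-1)*[1*(-4) - (-3)*2]
  = (-3)*(1) - (-1)*(-1) + (-1)*(2) = -6
Dx = (-9)*[(-3)*1 - 1*(-4)] - (-1)*[(-7)*1 - 1*(-8)] + (-1)*[(-7)*(-4) - (-3)*(-8)]
  = (-9)*(1) - (-1)*(1) + (-1)*(4) = -12
Dy = (-3)*[(-7)*1 - 1*(-8)] - (-9)*[1*1 - 1*2] + (-1)*[1*(-8) - (-7)*2]
  = (-3)*(1) - (-9)*(-1) + (-1)*(6) = -18
Dz = (-3)*[(-3)*(-8) - (-7)*(-4)] - (-1)*[1*(-8) - (-7)*2] + (-9)*[1*(-4) - (-3)*2]
  = (-3)*(-4) - (-1)*(6) + (-9)*(2) = 0
x = Dx/D = -12/-6 = 2, y = Dy/D = -18/-6 = 3, z = Dz/D = 0/-6 = 0
Check eq1: (-3)(2) + (-1)(3) + (-1)(0) = -9 = -9 ✓
Check eq2: (1)(2) + (-3)(3) + (1)(0) = -7 = -7 ✓
Check eq3: (2)(2) + (-4)(3) + (1)(0) = -8 = -8 ✓

x = 2, y = 3, z = 0


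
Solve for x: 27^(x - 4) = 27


Express both sides with the same base.
27 = 27^1
Since the bases match, equate exponents: x - 4 = 1
So x = 1 - (-4) = 5

x = 5


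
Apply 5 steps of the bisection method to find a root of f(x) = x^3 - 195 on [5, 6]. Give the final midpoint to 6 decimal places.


f(x) = x^3 - 195
f(5) = -70 < 0
f(6) = 21 > 0

Step 1: midpoint = (5.000000 + 6.000000)/2 = 5.500000
  f(5.500000) = -28.625000
  f(mid) < 0, so root is in [5.500000, 6.000000]

Step 2: midpoint = (5.500000 + 6.000000)/2 = 5.750000
  f(5.750000) = -4.890625
  f(mid) < 0, so root is in [5.750000, 6.000000]

Step 3: midpoint = (5.750000 + 6.000000)/2 = 5.875000
  f(5.875000) = 7.779297
  f(mid) > 0, so root is in [5.750000, 5.875000]

Step 4: midpoint = (5.750000 + 5.875000)/2 = 5.812500
  f(5.812500) = 1.376221
  f(mid) > 0, so root is in [5.750000, 5.812500]

Step 5: midpoint = (5.750000 + 5.812500)/2 = 5.781250
  f(5.781250) = -1.774139
  f(mid) < 0, so root is in [5.781250, 5.812500]

midpoint = 5.781250


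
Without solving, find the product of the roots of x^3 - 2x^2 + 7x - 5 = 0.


By Vieta's formulas for x^3 + bx^2 + cx + d = 0:
  r1 + r2 + r3 = -b/a = 2
  r1*r2 + r1*r3 + r2*r3 = c/a = 7
  r1*r2*r3 = -d/a = 5


Product = 5


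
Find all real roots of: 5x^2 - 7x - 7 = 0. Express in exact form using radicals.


Using the quadratic formula: x = (-b ± sqrt(b^2 - 4ac)) / (2a)
Here a = 5, b = -7, c = -7
Discriminant = b^2 - 4ac = (-7)^2 - 4(5)(-7) = 49 + 140 = 189
Since discriminant = 189 > 0, there are two real roots.
x = (7 ± 3*sqrt(21)) / 10
Numerically: x ≈ 2.0748 or x ≈ -0.6748

x = (7 + 3*sqrt(21)) / 10 or x = (7 - 3*sqrt(21)) / 10


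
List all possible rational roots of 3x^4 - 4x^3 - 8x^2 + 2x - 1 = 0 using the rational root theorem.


Rational root theorem: possible roots are ±p/q where:
  p divides the constant term (-1): p ∈ {1}
  q divides the leading coefficient (3): q ∈ {1, 3}

All possible rational roots: -1, -1/3, 1/3, 1

-1, -1/3, 1/3, 1


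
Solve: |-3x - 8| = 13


An absolute value equation |expr| = 13 gives two cases:
Case 1: -3x - 8 = 13
  -3x = 21, so x = -7
Case 2: -3x - 8 = -13
  -3x = -5, so x = 5/3

x = -7, x = 5/3


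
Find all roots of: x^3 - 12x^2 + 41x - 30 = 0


Let p(x) = x^3 - 12x^2 + 41x - 30. By the rational root theorem (leading coefficient 1), any rational root is an integer divisor of 30: try ±1, ±2, ... in turn.
Test x = 1: value = 0 ✓, so (x - 1) is a factor.
Synthetic division by (x - 1): bring down 1; 1(1) - 12 = -11; (-11)(1) + 41 = 30; 30(1) - 30 = 0 → quotient x^2 - 11x + 30, remainder 0.
Solve the quadratic x^2 - 11x + 30 = 0: discriminant = (-11)^2 - 4(1)(30) = 121 - 120 = 1.
sqrt(1) = 1, so x = (11 ± 1)/2: x = 6 or x = 5.
Collecting all roots found:

x = 1, x = 5, x = 6


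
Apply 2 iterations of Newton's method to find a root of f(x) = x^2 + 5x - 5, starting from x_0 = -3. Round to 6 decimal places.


Newton's method: x_(n+1) = x_n - f(x_n)/f'(x_n)
f(x) = x^2 + 5x - 5
f'(x) = 2x + 5

Iteration 1:
  f(-3.000000) = -11.000000
  f'(-3.000000) = -1.000000
  x_1 = -3.000000 - (-11.000000)/(-1.000000) = -14.000000

Iteration 2:
  f(-14.000000) = 121.000000
  f'(-14.000000) = -23.000000
  x_2 = -14.000000 - (121.000000)/(-23.000000) = -8.739130

x_2 = -8.739130


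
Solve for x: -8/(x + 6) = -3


Multiply both sides by (x + 6): -8 = -3(x + 6)
Distribute: -8 = -3x - 18
-3x = -8 + 18 = 10
x = -10/3

x = -10/3


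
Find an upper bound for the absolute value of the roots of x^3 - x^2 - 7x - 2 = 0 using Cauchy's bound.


Cauchy's bound: all roots r satisfy |r| <= 1 + max(|a_i/a_n|) for i = 0,...,n-1
where a_n is the leading coefficient.

Coefficients: [1, -1, -7, -2]
Leading coefficient a_n = 1
Ratios |a_i/a_n|: 1, 7, 2
Maximum ratio: 7
Cauchy's bound: |r| <= 1 + 7 = 8

Upper bound = 8


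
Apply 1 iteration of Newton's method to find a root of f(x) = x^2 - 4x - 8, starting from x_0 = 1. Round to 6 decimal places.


Newton's method: x_(n+1) = x_n - f(x_n)/f'(x_n)
f(x) = x^2 - 4x - 8
f'(x) = 2x - 4

Iteration 1:
  f(1.000000) = -11.000000
  f'(1.000000) = -2.000000
  x_1 = 1.000000 - (-11.000000)/(-2.000000) = -4.500000

x_1 = -4.500000


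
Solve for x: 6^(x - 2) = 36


Express both sides with the same base.
36 = 6^2
Since the bases match, equate exponents: x - 2 = 2
So x = 2 - (-2) = 4

x = 4


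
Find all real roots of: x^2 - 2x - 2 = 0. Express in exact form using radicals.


Using the quadratic formula: x = (-b ± sqrt(b^2 - 4ac)) / (2a)
Here a = 1, b = -2, c = -2
Discriminant = b^2 - 4ac = (-2)^2 - 4(1)(-2) = 4 + 8 = 12
Since discriminant = 12 > 0, there are two real roots.
x = (2 ± 2*sqrt(3)) / 2
Simplifying: x = 1 ± sqrt(3)
Numerically: x ≈ 2.7321 or x ≈ -0.7321

x = 1 + sqrt(3) or x = 1 - sqrt(3)


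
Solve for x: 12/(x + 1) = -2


Multiply both sides by (x + 1): 12 = -2(x + 1)
Distribute: 12 = -2x - 2
-2x = 12 + 2 = 14
x = -7

x = -7


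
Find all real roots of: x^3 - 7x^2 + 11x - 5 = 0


Let p(x) = x^3 - 7x^2 + 11x - 5. By the rational root theorem (leading coefficient 1), any rational root is an integer divisor of 5: try ±1, ±2, ... in turn.
Test x = 1: value = 0 ✓, so (x - 1) is a factor.
Synthetic division by (x - 1): bring down 1; 1(1) - 7 = -6; (-6)(1) + 11 = 5; 5(1) - 5 = 0 → quotient x^2 - 6x + 5, remainder 0.
Solve the quadratic x^2 - 6x + 5 = 0: discriminant = (-6)^2 - 4(1)(5) = 36 - 20 = 16.
sqrt(16) = 4, so x = (6 ± 4)/2: x = 5 or x = 1.

x = 1 (multiplicity 2), x = 5


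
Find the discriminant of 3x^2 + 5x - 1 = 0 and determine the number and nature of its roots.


For ax^2 + bx + c = 0, discriminant D = b^2 - 4ac
Here a = 3, b = 5, c = -1
D = (5)^2 - 4(3)(-1) = 25 + 12 = 37

D = 37 > 0 but not a perfect square
The equation has 2 distinct real irrational roots.

Discriminant = 37, 2 distinct real irrational roots


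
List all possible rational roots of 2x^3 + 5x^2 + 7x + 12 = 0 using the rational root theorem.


Rational root theorem: possible roots are ±p/q where:
  p divides the constant term (12): p ∈ {1, 2, 3, 4, 6, 12}
  q divides the leading coefficient (2): q ∈ {1, 2}

All possible rational roots: -12, -6, -4, -3, -2, -3/2, -1, -1/2, 1/2, 1, 3/2, 2, 3, 4, 6, 12

-12, -6, -4, -3, -2, -3/2, -1, -1/2, 1/2, 1, 3/2, 2, 3, 4, 6, 12


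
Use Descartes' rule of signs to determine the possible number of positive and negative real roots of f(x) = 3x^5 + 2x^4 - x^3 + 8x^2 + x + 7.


Descartes' rule of signs:

For positive roots, count sign changes in f(x) = 3x^5 + 2x^4 - x^3 + 8x^2 + x + 7:
Signs of coefficients: +, +, -, +, +, +
Number of sign changes: 2
Possible positive real roots: 2, 0

For negative roots, examine f(-x) = -3x^5 + 2x^4 + x^3 + 8x^2 - x + 7:
Signs of coefficients: -, +, +, +, -, +
Number of sign changes: 3
Possible negative real roots: 3, 1

Positive roots: 2 or 0; Negative roots: 3 or 1


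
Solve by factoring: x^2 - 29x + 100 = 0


We need two numbers that multiply to 100 and add to -29.
Those numbers are -25 and -4 (since (-25) * (-4) = 100 and (-25) + (-4) = -29).
So x^2 - 29x + 100 = (x - 25)(x - 4) = 0
Setting each factor to zero: x = 25 or x = 4

x = 4, x = 25


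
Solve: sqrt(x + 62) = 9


Square both sides: x + 62 = 9^2 = 81
x = 81 - 62 = 19
x = 19
Check: sqrt(1*19 + 62) = sqrt(81) = 9 ✓

x = 19


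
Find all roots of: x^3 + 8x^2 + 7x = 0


The constant term is 0, so x = 0 is a root. Factor out x:
  x^2 + 8x + 7 = 0
Solve the quadratic x^2 + 8x + 7 = 0: discriminant = 8^2 - 4(1)(7) = 64 - 28 = 36.
sqrt(36) = 6, so x = (-8 ± 6)/2: x = -1 or x = -7.
Collecting all roots found:

x = -7, x = -1, x = 0


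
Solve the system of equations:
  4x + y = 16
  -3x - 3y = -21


Using Cramer's rule:
Determinant D = (4)(-3) - (-3)(1) = -12 + 3 = -9
Dx = (16)(-3) - (-21)(1) = -48 + 21 = -27
Dy = (4)(-21) - (-3)(16) = -84 + 48 = -36
x = Dx/D = -27/-9 = 3
y = Dy/D = -36/-9 = 4

x = 3, y = 4


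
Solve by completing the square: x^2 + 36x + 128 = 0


Start: x^2 + 36x + 128 = 0
Move constant: x^2 + 36x = -128
Half of 36 is 18, squared is 324
Add 324 to both sides: x^2 + 36x + 324 = 196
(x + 18)^2 = 196
x + 18 = ±14
x = -18 + 14 = -4 or x = -18 - 14 = -32

x = -32, x = -4


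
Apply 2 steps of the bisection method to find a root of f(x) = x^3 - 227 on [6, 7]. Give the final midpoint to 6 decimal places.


f(x) = x^3 - 227
f(6) = -11 < 0
f(7) = 116 > 0

Step 1: midpoint = (6.000000 + 7.000000)/2 = 6.500000
  f(6.500000) = 47.625000
  f(mid) > 0, so root is in [6.000000, 6.500000]

Step 2: midpoint = (6.000000 + 6.500000)/2 = 6.250000
  f(6.250000) = 17.140625
  f(mid) > 0, so root is in [6.000000, 6.250000]

midpoint = 6.250000


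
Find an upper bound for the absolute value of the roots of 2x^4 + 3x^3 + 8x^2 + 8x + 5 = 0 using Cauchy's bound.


Cauchy's bound: all roots r satisfy |r| <= 1 + max(|a_i/a_n|) for i = 0,...,n-1
where a_n is the leading coefficient.

Coefficients: [2, 3, 8, 8, 5]
Leading coefficient a_n = 2
Ratios |a_i/a_n|: 3/2, 4, 4, 5/2
Maximum ratio: 4
Cauchy's bound: |r| <= 1 + 4 = 5

Upper bound = 5


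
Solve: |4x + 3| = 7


An absolute value equation |expr| = 7 gives two cases:
Case 1: 4x + 3 = 7
  4x = 4, so x = 1
Case 2: 4x + 3 = -7
  4x = -10, so x = -5/2

x = -5/2, x = 1


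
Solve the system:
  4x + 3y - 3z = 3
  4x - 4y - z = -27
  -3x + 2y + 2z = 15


Using Cramer's rule. Expand each determinant along the first row.
D  = 4*[(-4)*2 - (-1)*2] - 3*[4*2 - (-1)*(-3)] + (-3)*[4*2 - (-4)*(-3)]
  = 4*(-6) - 3*(5) + (-3)*(-4) = -27
Dx = 3*[(-4)*2 - (-1)*2] - 3*[(-27)*2 - (-1)*15] + (-3)*[(-27)*2 - (-4)*15]
  = 3*(-6) - 3*(-39) + (-3)*(6) = 81
Dy = 4*[(-27)*2 - (-1)*15] - 3*[4*2 - (-1)*(-3)] + (-3)*[4*15 - (-27)*(-3)]
  = 4*(-39) - 3*(5) + (-3)*(-21) = -108
Dz = 4*[(-4)*15 - (-27)*2] - 3*[4*15 - (-27)*(-3)] + 3*[4*2 - (-4)*(-3)]
  = 4*(-6) - 3*(-21) + 3*(-4) = 27
x = Dx/D = 81/-27 = -3, y = Dy/D = -108/-27 = 4, z = Dz/D = 27/-27 = -1
Check eq1: (4)(-3) + (3)(4) + (-3)(-1) = 3 = 3 ✓
Check eq2: (4)(-3) + (-4)(4) + (-1)(-1) = -27 = -27 ✓
Check eq3: (-3)(-3) + (2)(4) + (2)(-1) = 15 = 15 ✓

x = -3, y = 4, z = -1


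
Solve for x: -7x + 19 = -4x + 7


Starting with: -7x + 19 = -4x + 7
Move all x terms to left: (-7 + 4)x = 7 - 19
Simplify: -3x = -12
Divide both sides by -3: x = 4

x = 4


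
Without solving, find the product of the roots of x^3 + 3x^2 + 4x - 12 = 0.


By Vieta's formulas for x^3 + bx^2 + cx + d = 0:
  r1 + r2 + r3 = -b/a = -3
  r1*r2 + r1*r3 + r2*r3 = c/a = 4
  r1*r2*r3 = -d/a = 12


Product = 12


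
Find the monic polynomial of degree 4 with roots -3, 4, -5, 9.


A monic polynomial with roots -3, 4, -5, 9 is:
p(x) = (x + 3)(x - 4)(x + 5)(x - 9)
After multiplying by (x + 3): x + 3
After multiplying by (x - 4): x^2 - x - 12
After multiplying by (x + 5): x^3 + 4x^2 - 17x - 60
After multiplying by (x - 9): x^4 - 5x^3 - 53x^2 + 93x + 540

x^4 - 5x^3 - 53x^2 + 93x + 540


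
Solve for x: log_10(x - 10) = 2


Convert to exponential form: x - 10 = 10^2 = 100
x = 100 + 10 = 110
Check: log_10(110 - 10) = log_10(100) = log_10(100) = 2 ✓

x = 110


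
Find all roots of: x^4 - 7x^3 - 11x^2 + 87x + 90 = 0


Let p(x) = x^4 - 7x^3 - 11x^2 + 87x + 90. By the rational root theorem (leading coefficient 1), any rational root is an integer divisor of 90: try ±1, ±2, ... in turn.
Test x = 1: value = 160 ≠ 0.
Test x = -1: value = 0 ✓, so (x + 1) is a factor.
Synthetic division by (x + 1): bring down 1; 1(-1) - 7 = -8; (-8)(-1) - 11 = -3; (-3)(-1) + 87 = 90; 90(-1) + 90 = 0 → quotient x^3 - 8x^2 - 3x + 90, remainder 0.
Continue with the quotient x^3 - 8x^2 - 3x + 90 (candidates must divide 90; re-test x = -1 first in case it repeats).
Test x = -1: value = 84 ≠ 0.
Test x = 2: value = 60 ≠ 0.
Test x = -2: value = 56 ≠ 0.
Test x = 3: value = 36 ≠ 0.
Test x = -3: value = 0 ✓, so (x + 3) is a factor.
Synthetic division by (x + 3): bring down 1; 1(-3) - 8 = -11; (-11)(-3) - 3 = 30; 30(-3) + 90 = 0 → quotient x^2 - 11x + 30, remainder 0.
Solve the quadratic x^2 - 11x + 30 = 0: discriminant = (-11)^2 - 4(1)(30) = 121 - 120 = 1.
sqrt(1) = 1, so x = (11 ± 1)/2: x = 6 or x = 5.
Collecting all roots found:

x = -3, x = -1, x = 5, x = 6


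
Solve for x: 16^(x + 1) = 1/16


Express both sides with the same base.
1/16 = 16^(-1)
Since the bases match, equate exponents: x + 1 = -1
So x = -1 - (1) = -2

x = -2


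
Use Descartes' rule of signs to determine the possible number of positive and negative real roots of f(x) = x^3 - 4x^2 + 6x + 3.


Descartes' rule of signs:

For positive roots, count sign changes in f(x) = x^3 - 4x^2 + 6x + 3:
Signs of coefficients: +, -, +, +
Number of sign changes: 2
Possible positive real roots: 2, 0

For negative roots, examine f(-x) = -x^3 - 4x^2 - 6x + 3:
Signs of coefficients: -, -, -, +
Number of sign changes: 1
Possible negative real roots: 1

Positive roots: 2 or 0; Negative roots: 1


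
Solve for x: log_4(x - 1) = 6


Convert to exponential form: x - 1 = 4^6 = 4096
x = 4096 + 1 = 4097
Check: log_4(4097 - 1) = log_4(4096) = log_4(4096) = 6 ✓

x = 4097


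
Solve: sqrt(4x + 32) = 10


Square both sides: 4x + 32 = 10^2 = 100
4x = 100 - 32 = 68
x = 17
Check: sqrt(4*17 + 32) = sqrt(100) = 10 ✓

x = 17


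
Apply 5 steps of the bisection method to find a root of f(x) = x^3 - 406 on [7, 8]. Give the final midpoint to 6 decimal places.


f(x) = x^3 - 406
f(7) = -63 < 0
f(8) = 106 > 0

Step 1: midpoint = (7.000000 + 8.000000)/2 = 7.500000
  f(7.500000) = 15.875000
  f(mid) > 0, so root is in [7.000000, 7.500000]

Step 2: midpoint = (7.000000 + 7.500000)/2 = 7.250000
  f(7.250000) = -24.921875
  f(mid) < 0, so root is in [7.250000, 7.500000]

Step 3: midpoint = (7.250000 + 7.500000)/2 = 7.375000
  f(7.375000) = -4.869141
  f(mid) < 0, so root is in [7.375000, 7.500000]

Step 4: midpoint = (7.375000 + 7.500000)/2 = 7.437500
  f(7.437500) = 5.415771
  f(mid) > 0, so root is in [7.375000, 7.437500]

Step 5: midpoint = (7.375000 + 7.437500)/2 = 7.406250
  f(7.406250) = 0.251617
  f(mid) > 0, so root is in [7.375000, 7.406250]

midpoint = 7.406250


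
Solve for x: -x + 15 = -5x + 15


Starting with: -x + 15 = -5x + 15
Move all x terms to left: (-1 + 5)x = 15 - 15
Simplify: 4x = 0
Divide both sides by 4: x = 0

x = 0


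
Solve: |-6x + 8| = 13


An absolute value equation |expr| = 13 gives two cases:
Case 1: -6x + 8 = 13
  -6x = 5, so x = -5/6
Case 2: -6x + 8 = -13
  -6x = -21, so x = 7/2

x = -5/6, x = 7/2


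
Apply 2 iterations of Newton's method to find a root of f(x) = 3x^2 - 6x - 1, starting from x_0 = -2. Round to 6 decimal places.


Newton's method: x_(n+1) = x_n - f(x_n)/f'(x_n)
f(x) = 3x^2 - 6x - 1
f'(x) = 6x - 6

Iteration 1:
  f(-2.000000) = 23.000000
  f'(-2.000000) = -18.000000
  x_1 = -2.000000 - (23.000000)/(-18.000000) = -0.722222

Iteration 2:
  f(-0.722222) = 4.898148
  f'(-0.722222) = -10.333333
  x_2 = -0.722222 - (4.898148)/(-10.333333) = -0.248208

x_2 = -0.248208


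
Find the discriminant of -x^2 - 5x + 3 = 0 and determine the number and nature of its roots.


For ax^2 + bx + c = 0, discriminant D = b^2 - 4ac
Here a = -1, b = -5, c = 3
D = (-5)^2 - 4(-1)(3) = 25 + 12 = 37

D = 37 > 0 but not a perfect square
The equation has 2 distinct real irrational roots.

Discriminant = 37, 2 distinct real irrational roots


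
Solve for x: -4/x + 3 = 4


Subtract 3 from both sides: -4/x = 1
Multiply both sides by x: -4 = 1 * x
Divide by 1: x = -4

x = -4


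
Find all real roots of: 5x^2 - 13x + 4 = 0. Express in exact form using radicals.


Using the quadratic formula: x = (-b ± sqrt(b^2 - 4ac)) / (2a)
Here a = 5, b = -13, c = 4
Discriminant = b^2 - 4ac = (-13)^2 - 4(5)(4) = 169 - 80 = 89
Since discriminant = 89 > 0, there are two real roots.
x = (13 ± sqrt(89)) / 10
Numerically: x ≈ 2.2434 or x ≈ 0.3566

x = (13 + sqrt(89)) / 10 or x = (13 - sqrt(89)) / 10


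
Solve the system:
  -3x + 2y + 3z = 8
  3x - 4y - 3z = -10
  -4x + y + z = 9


Using Cramer's rule. Expand each determinant along the first row.
D  = (-3)*[(-4)*1 - (-3)*1] - 2*[3*1 - (-3)*(-4)] + 3*[3*1 - (-4)*(-4)]
  = (-3)*(-1) - 2*(-9) + 3*(-13) = -18
Dx = 8*[(-4)*1 - (-3)*1] - 2*[(-10)*1 - (-3)*9] + 3*[(-10)*1 - (-4)*9]
  = 8*(-1) - 2*(17) + 3*(26) = 36
Dy = (-3)*[(-10)*1 - (-3)*9] - 8*[3*1 - (-3)*(-4)] + 3*[3*9 - (-10)*(-4)]
  = (-3)*(17) - 8*(-9) + 3*(-13) = -18
Dz = (-3)*[(-4)*9 - (-10)*1] - 2*[3*9 - (-10)*(-4)] + 8*[3*1 - (-4)*(-4)]
  = (-3)*(-26) - 2*(-13) + 8*(-13) = 0
x = Dx/D = 36/-18 = -2, y = Dy/D = -18/-18 = 1, z = Dz/D = 0/-18 = 0
Check eq1: (-3)(-2) + (2)(1) + (3)(0) = 8 = 8 ✓
Check eq2: (3)(-2) + (-4)(1) + (-3)(0) = -10 = -10 ✓
Check eq3: (-4)(-2) + (1)(1) + (1)(0) = 9 = 9 ✓

x = -2, y = 1, z = 0


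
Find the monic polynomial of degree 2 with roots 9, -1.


A monic polynomial with roots 9, -1 is:
p(x) = (x - 9)(x + 1)
After multiplying by (x - 9): x - 9
After multiplying by (x + 1): x^2 - 8x - 9

x^2 - 8x - 9


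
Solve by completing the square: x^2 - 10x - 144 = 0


Start: x^2 - 10x - 144 = 0
Move constant: x^2 - 10x = 144
Half of -10 is -5, squared is 25
Add 25 to both sides: x^2 - 10x + 25 = 169
(x - 5)^2 = 169
x - 5 = ±13
x = 5 + 13 = 18 or x = 5 - 13 = -8

x = -8, x = 18


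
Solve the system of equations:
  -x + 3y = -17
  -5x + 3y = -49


Using Cramer's rule:
Determinant D = (-1)(3) - (-5)(3) = -3 + 15 = 12
Dx = (-17)(3) - (-49)(3) = -51 + 147 = 96
Dy = (-1)(-49) - (-5)(-17) = 49 - 85 = -36
x = Dx/D = 96/12 = 8
y = Dy/D = -36/12 = -3

x = 8, y = -3


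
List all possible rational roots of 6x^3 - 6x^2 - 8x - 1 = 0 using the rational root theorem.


Rational root theorem: possible roots are ±p/q where:
  p divides the constant term (-1): p ∈ {1}
  q divides the leading coefficient (6): q ∈ {1, 2, 3, 6}

All possible rational roots: -1, -1/2, -1/3, -1/6, 1/6, 1/3, 1/2, 1

-1, -1/2, -1/3, -1/6, 1/6, 1/3, 1/2, 1


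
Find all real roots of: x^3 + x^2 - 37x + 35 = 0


Let p(x) = x^3 + x^2 - 37x + 35. By the rational root theorem (leading coefficient 1), any rational root is an integer divisor of 35: try ±1, ±2, ... in turn.
Test x = 1: value = 0 ✓, so (x - 1) is a factor.
Synthetic division by (x - 1): bring down 1; 1(1) + 1 = 2; 2(1) - 37 = -35; (-35)(1) + 35 = 0 → quotient x^2 + 2x - 35, remainder 0.
Solve the quadratic x^2 + 2x - 35 = 0: discriminant = 2^2 - 4(1)(-35) = 4 + 140 = 144.
sqrt(144) = 12, so x = (-2 ± 12)/2: x = 5 or x = -7.

x = -7, x = 1, x = 5


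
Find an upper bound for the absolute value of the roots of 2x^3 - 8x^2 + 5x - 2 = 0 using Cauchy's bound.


Cauchy's bound: all roots r satisfy |r| <= 1 + max(|a_i/a_n|) for i = 0,...,n-1
where a_n is the leading coefficient.

Coefficients: [2, -8, 5, -2]
Leading coefficient a_n = 2
Ratios |a_i/a_n|: 4, 5/2, 1
Maximum ratio: 4
Cauchy's bound: |r| <= 1 + 4 = 5

Upper bound = 5


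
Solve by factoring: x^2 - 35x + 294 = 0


We need two numbers that multiply to 294 and add to -35.
Those numbers are -14 and -21 (since (-14) * (-21) = 294 and (-14) + (-21) = -35).
So x^2 - 35x + 294 = (x - 14)(x - 21) = 0
Setting each factor to zero: x = 14 or x = 21

x = 14, x = 21
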